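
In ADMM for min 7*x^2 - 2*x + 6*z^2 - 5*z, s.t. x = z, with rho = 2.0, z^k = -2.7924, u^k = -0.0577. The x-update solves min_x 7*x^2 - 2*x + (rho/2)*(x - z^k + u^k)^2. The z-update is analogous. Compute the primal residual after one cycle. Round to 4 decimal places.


ADMM iteration with rho = 2.0, z^k = -2.7924, u^k = -0.0577
Step 1: x-update.
Minimize 7*x^2 - 2*x + (2.0/2)*(x + 2.7924 - 0.0577)^2
FOC: (2*7 + 2.0)*x = 2 + 2.0*(-2.7924 + 0.0577)
x^{k+1} = -0.2168
Step 2: z-update.
Minimize 6*z^2 - 5*z + (2.0/2)*(-0.2168 - z - 0.0577)^2
FOC: (2*6 + 2.0)*z = 5 + 2.0*(-0.2168 - 0.0577)
z^{k+1} = 0.3179
Step 3: u-update.
u^{k+1} = -0.0577 - 0.2168 - 0.3179 = -0.5925
Step 4: Primal residual = |-0.2168 - 0.3179| = 0.5348


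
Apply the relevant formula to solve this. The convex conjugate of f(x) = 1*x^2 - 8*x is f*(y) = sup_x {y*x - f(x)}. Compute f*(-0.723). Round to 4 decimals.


f*(y) = sup_x {y*x - a*x^2 - b*x} = sup_x {(y-b)*x - a*x^2}
FOC: (y - b) - 2a*x = 0 => x* = (y - b)/(2a)
x* = (-0.723 + 8)/(2*1) = 3.6385
f*(-0.723) = (y-b)^2/(4a) = (-0.723 + 8)^2/(4*1)
= 52.9547/4 = 13.2387


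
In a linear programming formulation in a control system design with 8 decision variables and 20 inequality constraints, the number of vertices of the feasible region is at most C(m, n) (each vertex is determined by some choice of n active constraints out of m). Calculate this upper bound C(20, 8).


Each vertex corresponds to some choice of n active constraints out of m, so the number of vertices is at most C(m, n) = m! / (n!(m-n)!).
m = 20, n = 8
Numerator: 20 * 19 * 18 * 17 * 16 * 15 * 14 * 13
Denominator: 8! = 40320
C(20, 8) = 125970


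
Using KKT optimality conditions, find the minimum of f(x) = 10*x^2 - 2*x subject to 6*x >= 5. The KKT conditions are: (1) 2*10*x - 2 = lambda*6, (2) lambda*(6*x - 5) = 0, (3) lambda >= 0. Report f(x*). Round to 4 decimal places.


Step 1: Try lambda = 0 (constraint inactive).
x_unc = 2/(2*10) = 0.1
Check: 6*0.1 = 0.6 < 5 -- violated!
Step 2: Constraint must be active: 6*x = 5
x* = 5/6 = 0.8333 (rounded; the exact value 5/6 is used below)
lambda = (2*10*(5/6) - 2)/6 = 2.4444
Step 3: Compute optimal value.
f(x*) = 10*(5/6)^2 - 2*(5/6) = 5.2778


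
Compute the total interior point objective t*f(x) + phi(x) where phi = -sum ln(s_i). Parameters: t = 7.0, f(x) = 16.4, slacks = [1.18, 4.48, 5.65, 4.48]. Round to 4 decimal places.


Step 1: Compute log-barrier.
ln values: [0.1655, 1.4996, 1.7317, 1.4996]
phi = -(0.1655 + 1.4996 + 1.7317 + 1.4996) = -4.8964
Step 2: Compute augmented objective.
t*f(x) = 7.0*16.4 = 114.8
Total = 114.8 - 4.8964 = 109.9036


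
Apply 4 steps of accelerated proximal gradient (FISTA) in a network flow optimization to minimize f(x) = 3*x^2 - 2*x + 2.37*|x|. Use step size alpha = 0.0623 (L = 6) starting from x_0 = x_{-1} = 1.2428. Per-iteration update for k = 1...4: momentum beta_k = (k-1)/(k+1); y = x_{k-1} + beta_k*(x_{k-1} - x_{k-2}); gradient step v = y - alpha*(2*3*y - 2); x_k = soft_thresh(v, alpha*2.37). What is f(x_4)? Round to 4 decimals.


FISTA on f(x) = 3*x^2 - 2*x + 2.37*|x|
L = 6, alpha = 0.0623
Iteration 1: beta = 0.0, y = 1.2428 + 0.0*(1.2428 - 1.2428) = 1.2428
  grad(y) = 5.4568, v = y - alpha*grad = 0.9028
  prox(v) = soft_thresh(0.9028, 0.1477) = 0.7552
Iteration 2: beta = 0.3333, y = 0.7552 + 0.3333*(0.7552 - 1.2428) = 0.5927
  grad(y) = 1.5559, v = y - alpha*grad = 0.4957
  prox(v) = soft_thresh(0.4957, 0.1477) = 0.3481
Iteration 3: beta = 0.5, y = 0.3481 + 0.5*(0.3481 - 0.7552) = 0.1445
  grad(y) = -1.133, v = y - alpha*grad = 0.2151
  prox(v) = soft_thresh(0.2151, 0.1477) = 0.0674
Iteration 4: beta = 0.6, y = 0.0674 + 0.6*(0.0674 - 0.3481) = -0.1009
  grad(y) = -2.6056, v = y - alpha*grad = 0.0614
  prox(v) = soft_thresh(0.0614, 0.1477) = 0.0
f(x_4) = 3*0.0^2 - 2*0.0 + 2.37*|0.0| = 0.0


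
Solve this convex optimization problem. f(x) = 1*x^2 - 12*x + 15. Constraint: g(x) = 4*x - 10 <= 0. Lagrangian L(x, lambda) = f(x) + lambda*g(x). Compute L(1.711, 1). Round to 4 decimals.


Step 1: Evaluate f(x).
f(1.711) = 1*1.711^2 - 12*1.711 + 15 = -2.6045
Step 2: Evaluate g(x).
g(1.711) = 4*1.711 - 10 = -3.156
Step 3: Compute Lagrangian.
L = -2.6045 + 1*-3.156 = -5.7605


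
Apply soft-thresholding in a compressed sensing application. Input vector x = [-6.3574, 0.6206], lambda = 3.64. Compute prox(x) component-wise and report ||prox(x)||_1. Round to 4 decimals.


Soft-thresholding with lambda = 3.64:
prox(-6.3574) = sign(-6.3574)*max(|-6.3574| - 3.64, 0) = -2.7174
prox(0.6206) = sign(0.6206)*max(|0.6206| - 3.64, 0) = 0.0
prox(x) = [-2.7174, 0.0]
||prox(x)||_1 = 2.7174 + 0.0 = 2.7174


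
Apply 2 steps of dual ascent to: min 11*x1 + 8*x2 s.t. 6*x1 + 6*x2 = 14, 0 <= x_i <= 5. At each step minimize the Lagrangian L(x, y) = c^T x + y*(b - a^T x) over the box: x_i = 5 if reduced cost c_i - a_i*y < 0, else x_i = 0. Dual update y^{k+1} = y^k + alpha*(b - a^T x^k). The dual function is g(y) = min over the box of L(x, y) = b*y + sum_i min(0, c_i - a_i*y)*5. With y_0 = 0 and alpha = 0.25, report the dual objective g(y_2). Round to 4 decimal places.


Dual ascent for LP: min 11*x1 + 8*x2, 6*x1 + 6*x2 = 14, 0 <= x_i <= 5
Step 1: y^k = 0.0, reduced costs: (11.0, 8.0)
  x^k = (0.0, 0.0), subgradient = b - a^T x = 14.0
  y^{k+1} = 0.0 + 0.25*14.0 = 3.5
Step 2: y^k = 3.5, reduced costs: (-10.0, -13.0)
  x^k = (5.0, 5.0), subgradient = b - a^T x = -46.0
  y^{k+1} = 3.5 + 0.25*-46.0 = -8.0
Dual objective at y_2 = -8.0: reduced costs (59.0, 56.0), box minimizer x = (0.0, 0.0)
g(y_2) = b*y + (c1 - a1*y)*x1 + (c2 - a2*y)*x2 = 14*(-8.0) + 59.0*0.0 + 56.0*0.0 = -112.0 + 0.0 + 0.0 = -112.0


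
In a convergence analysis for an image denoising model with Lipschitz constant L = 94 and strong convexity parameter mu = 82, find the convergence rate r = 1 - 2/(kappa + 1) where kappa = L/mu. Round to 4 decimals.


Step 1: Compute the condition number.
kappa = L/mu = 94/82 = 1.1463
Step 2: Compute the convergence rate.
r = 1 - 2/(kappa + 1) = 1 - 2*mu/(L + mu) = (L - mu)/(L + mu) = 12/176 = 0.0682


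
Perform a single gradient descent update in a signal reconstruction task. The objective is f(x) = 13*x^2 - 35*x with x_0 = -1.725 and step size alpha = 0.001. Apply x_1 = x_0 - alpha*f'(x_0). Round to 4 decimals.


We compute the gradient at x_0 and apply the update.
f'(x) = 26*x - 35
f'(-1.725) = 26*-1.725 - 35 = -79.85
x_1 = -1.725 - 0.001*-79.85 = -1.6452


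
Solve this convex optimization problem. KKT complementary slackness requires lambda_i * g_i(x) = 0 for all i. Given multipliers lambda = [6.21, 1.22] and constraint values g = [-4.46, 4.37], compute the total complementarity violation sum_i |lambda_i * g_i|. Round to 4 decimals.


KKT complementary slackness check:
lambda_1 * g_1 = 6.21 * -4.46 = -27.6966
lambda_2 * g_2 = 1.22 * 4.37 = 5.3314
Total violation = 27.6966 + 5.3314 = 33.028


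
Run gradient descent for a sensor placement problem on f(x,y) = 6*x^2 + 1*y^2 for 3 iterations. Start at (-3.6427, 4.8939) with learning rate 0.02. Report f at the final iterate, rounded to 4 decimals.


Gradient descent on f(x,y) = 6*x^2 + 1*y^2.
Starting point: (-3.6427, 4.8939), alpha = 0.02
Step 1: grad_x = 2*6*-3.6427 = -43.7124, grad_y = 2*1*4.8939 = 9.7878
  x_1 = -3.6427 - 0.02*-43.7124 = -2.7685
  y_1 = 4.8939 - 0.02*9.7878 = 4.6981
Step 2: grad_x = 2*6*-2.7685 = -33.2214, grad_y = 2*1*4.6981 = 9.3963
  x_2 = -2.7685 - 0.02*-33.2214 = -2.104
  y_2 = 4.6981 - 0.02*9.3963 = 4.5102
Step 3: grad_x = 2*6*-2.104 = -25.2483, grad_y = 2*1*4.5102 = 9.0204
  x_3 = -2.104 - 0.02*-25.2483 = -1.5991
  y_3 = 4.5102 - 0.02*9.0204 = 4.3298
f(-1.5991, 4.3298) = 6*(-1.5991)^2 + 1*4.3298^2 = 34.0892


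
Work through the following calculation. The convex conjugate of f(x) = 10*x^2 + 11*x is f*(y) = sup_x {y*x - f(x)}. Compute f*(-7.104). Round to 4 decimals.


f*(y) = sup_x {y*x - a*x^2 - b*x} = sup_x {(y-b)*x - a*x^2}
FOC: (y - b) - 2a*x = 0 => x* = (y - b)/(2a)
x* = (-7.104 - 11)/(2*10) = -0.9052
f*(-7.104) = (y-b)^2/(4a) = (-7.104 - 11)^2/(4*10)
= 327.7548/40 = 8.1939


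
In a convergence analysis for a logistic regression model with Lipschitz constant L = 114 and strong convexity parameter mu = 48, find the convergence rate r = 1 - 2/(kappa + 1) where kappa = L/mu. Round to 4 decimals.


Step 1: Compute the condition number.
kappa = L/mu = 114/48 = 2.375
Step 2: Compute the convergence rate.
r = 1 - 2/(kappa + 1) = 1 - 2*mu/(L + mu) = (L - mu)/(L + mu) = 66/162 = 0.4074


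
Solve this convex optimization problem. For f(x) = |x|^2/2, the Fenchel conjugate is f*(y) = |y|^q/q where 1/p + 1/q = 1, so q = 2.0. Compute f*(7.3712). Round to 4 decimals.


The conjugate exponent q satisfies 1/p + 1/q = 1.
p = 2, so q = 2/(2 - 1) = 2.0
|y|^q = 7.3712^2.0 = 54.3346
f*(7.3712) = 54.3346 / 2.0 = 27.1673


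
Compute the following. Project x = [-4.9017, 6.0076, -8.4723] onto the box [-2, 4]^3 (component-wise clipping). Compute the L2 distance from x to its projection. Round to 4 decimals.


Project each component onto [-2, 4].
clip(-4.9017) = -2.0, clip(6.0076) = 4.0, clip(-8.4723) = -2.0
Projection = [-2.0, 4.0, -2.0]
Squared diffs: [8.4199, 4.0305, 41.8907]
Distance = sqrt(54.3411) = 7.3716


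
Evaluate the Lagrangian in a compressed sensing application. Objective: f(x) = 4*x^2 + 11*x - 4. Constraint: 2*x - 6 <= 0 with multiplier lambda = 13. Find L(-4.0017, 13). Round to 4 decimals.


Step 1: Evaluate f(x).
f(-4.0017) = 4*(-4.0017)^2 + 11*(-4.0017) - 4 = 16.0357
Step 2: Evaluate g(x).
g(-4.0017) = 2*-4.0017 - 6 = -14.0034
Step 3: Compute Lagrangian.
L = 16.0357 + 13*-14.0034 = -166.0085


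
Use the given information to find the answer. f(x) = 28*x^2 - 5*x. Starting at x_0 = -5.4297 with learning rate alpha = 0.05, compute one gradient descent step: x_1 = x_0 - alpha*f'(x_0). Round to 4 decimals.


We compute the gradient at x_0 and apply the update.
f'(x) = 56*x - 5
f'(-5.4297) = 56*-5.4297 - 5 = -309.0632
x_1 = -5.4297 - 0.05*-309.0632 = 10.0235


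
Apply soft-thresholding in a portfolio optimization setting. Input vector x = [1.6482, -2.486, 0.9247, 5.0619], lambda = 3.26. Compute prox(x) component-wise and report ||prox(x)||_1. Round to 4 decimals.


Soft-thresholding with lambda = 3.26:
prox(1.6482) = sign(1.6482)*max(|1.6482| - 3.26, 0) = 0.0
prox(-2.486) = sign(-2.486)*max(|-2.486| - 3.26, 0) = 0.0
prox(0.9247) = sign(0.9247)*max(|0.9247| - 3.26, 0) = 0.0
prox(5.0619) = sign(5.0619)*max(|5.0619| - 3.26, 0) = 1.8019
prox(x) = [0.0, 0.0, 0.0, 1.8019]
||prox(x)||_1 = 0.0 + 0.0 + 0.0 + 1.8019 = 1.8019


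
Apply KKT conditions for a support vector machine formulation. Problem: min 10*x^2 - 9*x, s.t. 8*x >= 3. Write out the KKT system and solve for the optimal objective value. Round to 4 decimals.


Step 1: Try lambda = 0 (constraint inactive).
Stationarity: 2*10*x - 9 = 0
x* = 9/(2*10) = 0.45
Check constraint: 8*0.45 = 3.6 >= 3 -- satisfied.
Step 2: Compute optimal value.
f(x*) = 10*0.45^2 - 9*0.45 = -2.025


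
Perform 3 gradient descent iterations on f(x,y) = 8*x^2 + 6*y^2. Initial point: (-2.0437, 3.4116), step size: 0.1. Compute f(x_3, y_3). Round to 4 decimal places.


Gradient descent on f(x,y) = 8*x^2 + 6*y^2.
Starting point: (-2.0437, 3.4116), alpha = 0.1
Step 1: grad_x = 2*8*-2.0437 = -32.6992, grad_y = 2*6*3.4116 = 40.9392
  x_1 = -2.0437 - 0.1*-32.6992 = 1.2262
  y_1 = 3.4116 - 0.1*40.9392 = -0.6823
Step 2: grad_x = 2*8*1.2262 = 19.6195, grad_y = 2*6*-0.6823 = -8.1878
  x_2 = 1.2262 - 0.1*19.6195 = -0.7357
  y_2 = -0.6823 - 0.1*-8.1878 = 0.1365
Step 3: grad_x = 2*8*-0.7357 = -11.7717, grad_y = 2*6*0.1365 = 1.6376
  x_3 = -0.7357 - 0.1*-11.7717 = 0.4414
  y_3 = 0.1365 - 0.1*1.6376 = -0.0273
f(0.4414, -0.0273) = 8*0.4414^2 + 6*(-0.0273)^2 = 1.5634


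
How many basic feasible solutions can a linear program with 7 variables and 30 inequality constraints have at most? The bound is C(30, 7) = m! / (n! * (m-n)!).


Each vertex corresponds to some choice of n active constraints out of m, so the number of vertices is at most C(m, n) = m! / (n!(m-n)!).
m = 30, n = 7
Numerator: 30 * 29 * 28 * 27 * 26 * 25 * 24
Denominator: 7! = 5040
C(30, 7) = 2035800


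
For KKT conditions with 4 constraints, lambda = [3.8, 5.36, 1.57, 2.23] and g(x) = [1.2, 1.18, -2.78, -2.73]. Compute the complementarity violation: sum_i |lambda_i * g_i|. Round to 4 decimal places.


KKT complementary slackness check:
lambda_1 * g_1 = 3.8 * 1.2 = 4.56
lambda_2 * g_2 = 5.36 * 1.18 = 6.3248
lambda_3 * g_3 = 1.57 * -2.78 = -4.3646
lambda_4 * g_4 = 2.23 * -2.73 = -6.0879
Total violation = 4.56 + 6.3248 + 4.3646 + 6.0879 = 21.3373


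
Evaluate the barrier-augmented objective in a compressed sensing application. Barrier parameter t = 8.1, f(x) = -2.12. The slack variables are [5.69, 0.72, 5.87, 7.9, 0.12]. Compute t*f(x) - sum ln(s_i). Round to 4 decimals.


Step 1: Compute log-barrier.
ln values: [1.7387, -0.3285, 1.7699, 2.0669, -2.1203]
phi = -(1.7387 - 0.3285 + 1.7699 + 2.0669 - 2.1203) = -3.1267
Step 2: Compute augmented objective.
t*f(x) = 8.1*-2.12 = -17.172
Total = -17.172 - 3.1267 = -20.2987


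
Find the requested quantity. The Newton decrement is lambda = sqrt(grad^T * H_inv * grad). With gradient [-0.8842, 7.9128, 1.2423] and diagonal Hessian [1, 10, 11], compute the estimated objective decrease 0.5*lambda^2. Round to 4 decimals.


Step 1: H is diagonal, so H^(-1) * g = [-0.8842, 0.7913, 0.1129].
Step 2: g^T H^(-1) g = sum_i g_i^2 / H_ii
  = (-0.8842)^2/1 + (7.9128)^2/10 + (1.2423)^2/11
  = 0.7818 + 6.2612 + 0.1403 = 7.1834
Step 3: Objective decrease = 0.5 * g^T H^(-1) g = 3.5917


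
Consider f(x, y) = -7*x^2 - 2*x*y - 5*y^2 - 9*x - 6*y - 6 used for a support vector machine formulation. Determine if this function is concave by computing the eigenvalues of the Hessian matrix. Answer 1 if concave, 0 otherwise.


The Hessian of f(x,y) = -7*x^2 - 2*x*y - 5*y^2 - 9*x - 6*y - 6 is:
H = [[-14, -2], [-2, -10]]
Trace = -14 - 10 = -24
Determinant = -14*-10 - (-2)^2 = 136
Discriminant = (-24)^2 - 4*136 = 32.0
Eigenvalues: lambda_1 = -14.8284, lambda_2 = -9.1716
The function is concave.

1


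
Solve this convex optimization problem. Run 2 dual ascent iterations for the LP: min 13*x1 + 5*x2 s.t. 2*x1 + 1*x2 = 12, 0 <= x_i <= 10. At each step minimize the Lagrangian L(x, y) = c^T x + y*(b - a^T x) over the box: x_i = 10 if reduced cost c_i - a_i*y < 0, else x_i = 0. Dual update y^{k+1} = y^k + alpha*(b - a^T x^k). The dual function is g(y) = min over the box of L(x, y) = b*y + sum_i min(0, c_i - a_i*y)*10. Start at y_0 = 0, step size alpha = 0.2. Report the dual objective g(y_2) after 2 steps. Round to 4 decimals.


Dual ascent for LP: min 13*x1 + 5*x2, 2*x1 + 1*x2 = 12, 0 <= x_i <= 10
Step 1: y^k = 0.0, reduced costs: (13.0, 5.0)
  x^k = (0.0, 0.0), subgradient = b - a^T x = 12.0
  y^{k+1} = 0.0 + 0.2*12.0 = 2.4
Step 2: y^k = 2.4, reduced costs: (8.2, 2.6)
  x^k = (0.0, 0.0), subgradient = b - a^T x = 12.0
  y^{k+1} = 2.4 + 0.2*12.0 = 4.8
Dual objective at y_2 = 4.8: reduced costs (3.4, 0.2), box minimizer x = (0.0, 0.0)
g(y_2) = b*y + (c1 - a1*y)*x1 + (c2 - a2*y)*x2 = 12*4.8 + 3.4*0.0 + 0.2*0.0 = 57.6 + 0.0 + 0.0 = 57.6


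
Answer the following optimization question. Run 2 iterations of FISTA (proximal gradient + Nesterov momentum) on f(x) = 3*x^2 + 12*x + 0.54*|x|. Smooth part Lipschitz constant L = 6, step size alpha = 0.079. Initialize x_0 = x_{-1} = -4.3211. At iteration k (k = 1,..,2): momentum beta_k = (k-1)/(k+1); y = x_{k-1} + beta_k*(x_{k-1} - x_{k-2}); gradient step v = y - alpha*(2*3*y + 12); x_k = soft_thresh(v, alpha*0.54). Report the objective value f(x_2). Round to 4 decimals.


FISTA on f(x) = 3*x^2 + 12*x + 0.54*|x|
L = 6, alpha = 0.079
Iteration 1: beta = 0.0, y = -4.3211 + 0.0*(-4.3211 + 4.3211) = -4.3211
  grad(y) = -13.9266, v = y - alpha*grad = -3.2209
  prox(v) = soft_thresh(-3.2209, 0.0427) = -3.1782
Iteration 2: beta = 0.3333, y = -3.1782 + 0.3333*(-3.1782 + 4.3211) = -2.7973
  grad(y) = -4.7837, v = y - alpha*grad = -2.4194
  prox(v) = soft_thresh(-2.4194, 0.0427) = -2.3767
f(x_2) = 3*(-2.3767)^2 + 12*(-2.3767) + 0.54*|-2.3767| = -10.2908


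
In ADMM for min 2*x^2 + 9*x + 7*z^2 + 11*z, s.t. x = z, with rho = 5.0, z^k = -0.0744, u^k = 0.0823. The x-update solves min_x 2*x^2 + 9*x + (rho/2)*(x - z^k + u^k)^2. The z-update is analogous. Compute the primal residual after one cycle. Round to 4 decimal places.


ADMM iteration with rho = 5.0, z^k = -0.0744, u^k = 0.0823
Step 1: x-update.
Minimize 2*x^2 + 9*x + (5.0/2)*(x + 0.0744 + 0.0823)^2
FOC: (2*2 + 5.0)*x = -9 + 5.0*(-0.0744 - 0.0823)
x^{k+1} = -1.0871
Step 2: z-update.
Minimize 7*z^2 + 11*z + (5.0/2)*(-1.0871 - z + 0.0823)^2
FOC: (2*7 + 5.0)*z = -11 + 5.0*(-1.0871 + 0.0823)
z^{k+1} = -0.8434
Step 3: u-update.
u^{k+1} = 0.0823 - 1.0871 + 0.8434 = -0.1614
Step 4: Primal residual = |-1.0871 + 0.8434| = 0.2437


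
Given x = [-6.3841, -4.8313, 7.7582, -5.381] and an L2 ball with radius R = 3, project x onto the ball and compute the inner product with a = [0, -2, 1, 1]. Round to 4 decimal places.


Step 1: Compute ||x|| (intermediates to 6 decimals).
||x|| = sqrt((-6.3841)^2 + (-4.8313)^2 + 7.7582^2 + (-5.381)^2) = 12.379137
Step 2: Project.
Since ||x|| > R, scale = R/||x|| = 3/12.379137 = 0.242343, proj(x) = scale * x
proj(x) = [-1.547142, -1.170832, 1.880145, -1.304048]
Step 3: Dot product.
a^T * proj(x) = 0*(-1.547142) - 2*(-1.170832) + 1*1.880145 + 1*(-1.304048) = 2.9178


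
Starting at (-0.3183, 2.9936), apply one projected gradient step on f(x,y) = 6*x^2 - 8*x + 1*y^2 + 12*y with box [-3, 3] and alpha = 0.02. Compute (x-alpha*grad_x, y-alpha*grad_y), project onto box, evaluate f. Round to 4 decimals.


Step 1: Compute gradient at (-0.3183, 2.9936).
grad_x = 2*6*-0.3183 - 8 = -11.8196
grad_y = 2*1*2.9936 + 12 = 17.9872
Step 2: Gradient step.
x_raw = -0.3183 - 0.02*-11.8196 = -0.0819
y_raw = 2.9936 - 0.02*17.9872 = 2.6339
Step 3: Project onto [-3, 3].
x_proj = clip(-0.0819) = -0.0819
y_proj = clip(2.6339) = 2.6339
Step 4: Evaluate f.
f(-0.0819, 2.6339) = 39.239


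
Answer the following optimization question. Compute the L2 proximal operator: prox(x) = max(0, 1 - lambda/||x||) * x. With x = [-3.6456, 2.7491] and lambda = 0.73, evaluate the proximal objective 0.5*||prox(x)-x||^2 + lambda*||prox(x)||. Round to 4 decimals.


Step 1: Compute ||x||.
||x|| = 4.566
Step 2: Compute scaling factor.
scale = max(0, 1 - 0.73/4.566) = 0.8401
Step 3: prox(x) = [-3.0627, 2.3096]
||prox(x)|| = 3.836
Step 4: Proximal objective.
0.5*||prox-x||^2 = 0.2665
lambda*||prox|| = 2.8003
Total = 3.0667


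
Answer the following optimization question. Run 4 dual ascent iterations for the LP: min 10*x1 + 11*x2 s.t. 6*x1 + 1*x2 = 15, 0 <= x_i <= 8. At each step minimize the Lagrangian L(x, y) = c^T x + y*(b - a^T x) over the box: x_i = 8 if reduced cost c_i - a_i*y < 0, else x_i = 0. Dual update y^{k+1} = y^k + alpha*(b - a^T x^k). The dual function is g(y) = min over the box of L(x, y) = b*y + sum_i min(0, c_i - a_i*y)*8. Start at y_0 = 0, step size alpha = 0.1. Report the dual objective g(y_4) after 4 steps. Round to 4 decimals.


Dual ascent for LP: min 10*x1 + 11*x2, 6*x1 + 1*x2 = 15, 0 <= x_i <= 8
Step 1: y^k = 0.0, reduced costs: (10.0, 11.0)
  x^k = (0.0, 0.0), subgradient = b - a^T x = 15.0
  y^{k+1} = 0.0 + 0.1*15.0 = 1.5
Step 2: y^k = 1.5, reduced costs: (1.0, 9.5)
  x^k = (0.0, 0.0), subgradient = b - a^T x = 15.0
  y^{k+1} = 1.5 + 0.1*15.0 = 3.0
Step 3: y^k = 3.0, reduced costs: (-8.0, 8.0)
  x^k = (8.0, 0.0), subgradient = b - a^T x = -33.0
  y^{k+1} = 3.0 + 0.1*-33.0 = -0.3
Step 4: y^k = -0.3, reduced costs: (11.8, 11.3)
  x^k = (0.0, 0.0), subgradient = b - a^T x = 15.0
  y^{k+1} = -0.3 + 0.1*15.0 = 1.2
Dual objective at y_4 = 1.2: reduced costs (2.8, 9.8), box minimizer x = (0.0, 0.0)
g(y_4) = b*y + (c1 - a1*y)*x1 + (c2 - a2*y)*x2 = 15*1.2 + 2.8*0.0 + 9.8*0.0 = 18.0 + 0.0 + 0.0 = 18.0


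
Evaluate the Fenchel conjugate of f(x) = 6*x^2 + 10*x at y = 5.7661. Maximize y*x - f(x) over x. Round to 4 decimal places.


f*(y) = sup_x {y*x - a*x^2 - b*x} = sup_x {(y-b)*x - a*x^2}
FOC: (y - b) - 2a*x = 0 => x* = (y - b)/(2a)
x* = (5.7661 - 10)/(2*6) = -0.3528
f*(5.7661) = (y-b)^2/(4a) = (5.7661 - 10)^2/(4*6)
= 17.9259/24 = 0.7469


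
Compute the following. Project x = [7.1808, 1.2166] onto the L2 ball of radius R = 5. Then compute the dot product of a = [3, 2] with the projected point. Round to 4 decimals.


Step 1: Compute ||x|| (intermediates to 6 decimals).
||x|| = sqrt(7.1808^2 + 1.2166^2) = 7.283131
Step 2: Project.
Since ||x|| > R, scale = R/||x|| = 5/7.283131 = 0.686518, proj(x) = scale * x
proj(x) = [4.929748, 0.835218]
Step 3: Dot product.
a^T * proj(x) = 3*4.929748 + 2*0.835218 = 16.4597


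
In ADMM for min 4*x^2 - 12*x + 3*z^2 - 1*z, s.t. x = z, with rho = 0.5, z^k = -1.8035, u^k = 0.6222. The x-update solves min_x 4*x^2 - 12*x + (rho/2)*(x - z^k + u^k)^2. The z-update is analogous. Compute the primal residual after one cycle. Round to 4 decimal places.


ADMM iteration with rho = 0.5, z^k = -1.8035, u^k = 0.6222
Step 1: x-update.
Minimize 4*x^2 - 12*x + (0.5/2)*(x + 1.8035 + 0.6222)^2
FOC: (2*4 + 0.5)*x = 12 + 0.5*(-1.8035 - 0.6222)
x^{k+1} = 1.2691
Step 2: z-update.
Minimize 3*z^2 - 1*z + (0.5/2)*(1.2691 - z + 0.6222)^2
FOC: (2*3 + 0.5)*z = 1 + 0.5*(1.2691 + 0.6222)
z^{k+1} = 0.2993
Step 3: u-update.
u^{k+1} = 0.6222 + 1.2691 - 0.2993 = 1.5919
Step 4: Primal residual = |1.2691 - 0.2993| = 0.9697


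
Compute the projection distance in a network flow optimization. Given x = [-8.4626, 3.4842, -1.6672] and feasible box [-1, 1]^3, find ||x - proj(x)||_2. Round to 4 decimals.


Project each component onto [-1, 1].
clip(-8.4626) = -1.0, clip(3.4842) = 1.0, clip(-1.6672) = -1.0
Projection = [-1.0, 1.0, -1.0]
Squared diffs: [55.6904, 6.1712, 0.4452]
Distance = sqrt(62.3068) = 7.8935


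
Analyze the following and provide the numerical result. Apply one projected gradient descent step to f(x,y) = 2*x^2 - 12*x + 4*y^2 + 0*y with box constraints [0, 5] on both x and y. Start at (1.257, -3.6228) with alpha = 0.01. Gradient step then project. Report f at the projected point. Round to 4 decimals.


Step 1: Compute gradient at (1.257, -3.6228).
grad_x = 2*2*1.257 - 12 = -6.972
grad_y = 2*4*-3.6228 + 0 = -28.9824
Step 2: Gradient step.
x_raw = 1.257 - 0.01*-6.972 = 1.3267
y_raw = -3.6228 - 0.01*-28.9824 = -3.333
Step 3: Project onto [0, 5].
x_proj = clip(1.3267) = 1.3267
y_proj = clip(-3.333) = 0.0
Step 4: Evaluate f.
f(1.3267, 0.0) = -12.4003


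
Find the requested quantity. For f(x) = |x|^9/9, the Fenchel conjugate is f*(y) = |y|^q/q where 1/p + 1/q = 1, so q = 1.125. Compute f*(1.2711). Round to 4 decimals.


The conjugate exponent q satisfies 1/p + 1/q = 1.
p = 9, so q = 9/(9 - 1) = 1.125
|y|^q = 1.2711^1.125 = 1.3098
f*(1.2711) = 1.3098 / 1.125 = 1.1643


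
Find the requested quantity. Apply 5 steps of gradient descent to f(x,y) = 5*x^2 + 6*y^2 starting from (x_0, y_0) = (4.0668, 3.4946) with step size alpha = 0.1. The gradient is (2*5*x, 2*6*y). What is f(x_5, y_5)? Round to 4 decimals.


Gradient descent on f(x,y) = 5*x^2 + 6*y^2.
Starting point: (4.0668, 3.4946), alpha = 0.1
Step 1: grad_x = 2*5*4.0668 = 40.668, grad_y = 2*6*3.4946 = 41.9352
  x_1 = 4.0668 - 0.1*40.668 = 0.0
  y_1 = 3.4946 - 0.1*41.9352 = -0.6989
Step 2: grad_x = 2*5*0.0 = 0.0, grad_y = 2*6*-0.6989 = -8.387
  x_2 = 0.0 - 0.1*0.0 = 0.0
  y_2 = -0.6989 - 0.1*-8.387 = 0.1398
Step 3: grad_x = 2*5*0.0 = 0.0, grad_y = 2*6*0.1398 = 1.6774
  x_3 = 0.0 - 0.1*0.0 = 0.0
  y_3 = 0.1398 - 0.1*1.6774 = -0.028
Step 4: grad_x = 2*5*0.0 = 0.0, grad_y = 2*6*-0.028 = -0.3355
  x_4 = 0.0 - 0.1*0.0 = 0.0
  y_4 = -0.028 - 0.1*-0.3355 = 0.0056
Step 5: grad_x = 2*5*0.0 = 0.0, grad_y = 2*6*0.0056 = 0.0671
  x_5 = 0.0 - 0.1*0.0 = 0.0
  y_5 = 0.0056 - 0.1*0.0671 = -0.0011
f(0.0, -0.0011) = 5*0.0^2 + 6*(-0.0011)^2 = 0.0


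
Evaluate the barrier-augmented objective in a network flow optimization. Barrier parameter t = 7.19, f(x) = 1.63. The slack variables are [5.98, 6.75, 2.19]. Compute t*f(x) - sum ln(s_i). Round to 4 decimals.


Step 1: Compute log-barrier.
ln values: [1.7884, 1.9095, 0.7839]
phi = -(1.7884 + 1.9095 + 0.7839) = -4.4819
Step 2: Compute augmented objective.
t*f(x) = 7.19*1.63 = 11.7197
Total = 11.7197 - 4.4819 = 7.2378


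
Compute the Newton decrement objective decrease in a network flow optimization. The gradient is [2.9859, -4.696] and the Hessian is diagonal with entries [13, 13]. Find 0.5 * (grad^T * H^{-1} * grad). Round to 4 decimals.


Step 1: H is diagonal, so H^(-1) * g = [0.2297, -0.3612].
Step 2: g^T H^(-1) g = sum_i g_i^2 / H_ii
  = (2.9859)^2/13 + (-4.696)^2/13
  = 0.6858 + 1.6963 = 2.3822
Step 3: Objective decrease = 0.5 * g^T H^(-1) g = 1.1911


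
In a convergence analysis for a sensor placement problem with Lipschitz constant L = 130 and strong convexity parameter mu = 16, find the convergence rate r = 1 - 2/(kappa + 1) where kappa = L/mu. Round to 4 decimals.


Step 1: Compute the condition number.
kappa = L/mu = 130/16 = 8.125
Step 2: Compute the convergence rate.
r = 1 - 2/(kappa + 1) = 1 - 2*mu/(L + mu) = (L - mu)/(L + mu) = 114/146 = 0.7808


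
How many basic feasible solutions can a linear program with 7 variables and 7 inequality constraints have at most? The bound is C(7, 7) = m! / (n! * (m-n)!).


Each vertex corresponds to some choice of n active constraints out of m, so the number of vertices is at most C(m, n) = m! / (n!(m-n)!).
m = 7, n = 7
Numerator: 7 * 6 * 5 * 4 * 3 * 2 * 1
Denominator: 7! = 5040
C(7, 7) = 1


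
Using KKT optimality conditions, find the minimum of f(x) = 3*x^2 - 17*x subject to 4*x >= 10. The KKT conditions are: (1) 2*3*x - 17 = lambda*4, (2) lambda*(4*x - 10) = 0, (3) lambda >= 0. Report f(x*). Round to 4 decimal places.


Step 1: Try lambda = 0 (constraint inactive).
Stationarity: 2*3*x - 17 = 0
x* = 17/(2*3) = 17/6 = 2.8333 (rounded; the exact value 17/6 is used below)
Check constraint: 4*2.8333 = 11.3332 >= 10 -- satisfied.
Step 2: Compute optimal value.
f(x*) = 3*(17/6)^2 - 17*(17/6) = -24.0833


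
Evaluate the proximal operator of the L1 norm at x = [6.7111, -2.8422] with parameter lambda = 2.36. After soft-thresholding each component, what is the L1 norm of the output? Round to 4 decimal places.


Soft-thresholding with lambda = 2.36:
prox(6.7111) = sign(6.7111)*max(|6.7111| - 2.36, 0) = 4.3511
prox(-2.8422) = sign(-2.8422)*max(|-2.8422| - 2.36, 0) = -0.4822
prox(x) = [4.3511, -0.4822]
||prox(x)||_1 = 4.3511 + 0.4822 = 4.8333


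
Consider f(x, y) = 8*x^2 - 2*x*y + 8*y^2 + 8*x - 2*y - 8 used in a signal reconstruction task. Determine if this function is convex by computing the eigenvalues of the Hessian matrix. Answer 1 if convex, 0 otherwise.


The Hessian of f(x,y) = 8*x^2 - 2*x*y + 8*y^2 + 8*x - 2*y - 8 is:
H = [[16, -2], [-2, 16]]
Trace = 16 + 16 = 32
Determinant = 16*16 - (-2)^2 = 252
Discriminant = (32)^2 - 4*252 = 16.0
Eigenvalues: lambda_1 = 14.0, lambda_2 = 18.0
The function is convex.

1


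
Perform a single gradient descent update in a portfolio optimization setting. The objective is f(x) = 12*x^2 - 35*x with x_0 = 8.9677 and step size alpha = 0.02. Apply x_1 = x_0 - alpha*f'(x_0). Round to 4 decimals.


We compute the gradient at x_0 and apply the update.
f'(x) = 24*x - 35
f'(8.9677) = 24*8.9677 - 35 = 180.2248
x_1 = 8.9677 - 0.02*180.2248 = 5.3632


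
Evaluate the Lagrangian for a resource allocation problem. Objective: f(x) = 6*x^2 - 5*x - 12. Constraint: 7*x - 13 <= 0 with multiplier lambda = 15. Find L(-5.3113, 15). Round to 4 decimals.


Step 1: Evaluate f(x).
f(-5.3113) = 6*(-5.3113)^2 - 5*(-5.3113) - 12 = 183.8159
Step 2: Evaluate g(x).
g(-5.3113) = 7*-5.3113 - 13 = -50.1791
Step 3: Compute Lagrangian.
L = 183.8159 + 15*-50.1791 = -568.8706


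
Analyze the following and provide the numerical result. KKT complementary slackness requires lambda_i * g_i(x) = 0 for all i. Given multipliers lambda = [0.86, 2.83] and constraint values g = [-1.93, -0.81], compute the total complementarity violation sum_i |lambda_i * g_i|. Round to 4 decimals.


KKT complementary slackness check:
lambda_1 * g_1 = 0.86 * -1.93 = -1.6598
lambda_2 * g_2 = 2.83 * -0.81 = -2.2923
Total violation = 1.6598 + 2.2923 = 3.9521


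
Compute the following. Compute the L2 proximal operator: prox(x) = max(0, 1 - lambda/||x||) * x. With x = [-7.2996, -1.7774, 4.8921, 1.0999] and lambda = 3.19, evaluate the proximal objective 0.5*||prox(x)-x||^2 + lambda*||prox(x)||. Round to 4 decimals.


Step 1: Compute ||x||.
||x|| = 9.0325
Step 2: Compute scaling factor.
scale = max(0, 1 - 3.19/9.0325) = 0.6468
Step 3: prox(x) = [-4.7216, -1.1497, 3.1644, 0.7114]
||prox(x)|| = 5.8425
Step 4: Proximal objective.
0.5*||prox-x||^2 = 5.0881
lambda*||prox|| = 18.6376
Total = 23.7256


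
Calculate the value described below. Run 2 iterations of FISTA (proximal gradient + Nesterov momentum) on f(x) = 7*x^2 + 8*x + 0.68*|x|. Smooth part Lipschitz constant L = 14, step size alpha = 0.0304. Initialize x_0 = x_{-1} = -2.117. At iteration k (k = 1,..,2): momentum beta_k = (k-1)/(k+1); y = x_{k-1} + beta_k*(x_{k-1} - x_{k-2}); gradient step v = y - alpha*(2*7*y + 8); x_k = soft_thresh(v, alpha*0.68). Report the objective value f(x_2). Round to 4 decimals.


FISTA on f(x) = 7*x^2 + 8*x + 0.68*|x|
L = 14, alpha = 0.0304
Iteration 1: beta = 0.0, y = -2.117 + 0.0*(-2.117 + 2.117) = -2.117
  grad(y) = -21.638, v = y - alpha*grad = -1.4592
  prox(v) = soft_thresh(-1.4592, 0.0207) = -1.4385
Iteration 2: beta = 0.3333, y = -1.4385 + 0.3333*(-1.4385 + 2.117) = -1.2124
  grad(y) = -8.9733, v = y - alpha*grad = -0.9396
  prox(v) = soft_thresh(-0.9396, 0.0207) = -0.9189
f(x_2) = 7*(-0.9189)^2 + 8*(-0.9189) + 0.68*|-0.9189| = -0.8156


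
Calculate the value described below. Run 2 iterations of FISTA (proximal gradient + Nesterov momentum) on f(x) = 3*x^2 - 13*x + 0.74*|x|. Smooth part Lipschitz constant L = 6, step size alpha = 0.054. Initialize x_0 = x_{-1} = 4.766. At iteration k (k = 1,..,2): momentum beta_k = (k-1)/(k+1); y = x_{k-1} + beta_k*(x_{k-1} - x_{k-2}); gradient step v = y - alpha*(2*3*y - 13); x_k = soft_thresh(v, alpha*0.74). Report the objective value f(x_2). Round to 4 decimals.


FISTA on f(x) = 3*x^2 - 13*x + 0.74*|x|
L = 6, alpha = 0.054
Iteration 1: beta = 0.0, y = 4.766 + 0.0*(4.766 - 4.766) = 4.766
  grad(y) = 15.596, v = y - alpha*grad = 3.9238
  prox(v) = soft_thresh(3.9238, 0.04) = 3.8839
Iteration 2: beta = 0.3333, y = 3.8839 + 0.3333*(3.8839 - 4.766) = 3.5898
  grad(y) = 8.5388, v = y - alpha*grad = 3.1287
  prox(v) = soft_thresh(3.1287, 0.04) = 3.0888
f(x_2) = 3*3.0888^2 - 13*3.0888 + 0.74*|3.0888| = -9.2469


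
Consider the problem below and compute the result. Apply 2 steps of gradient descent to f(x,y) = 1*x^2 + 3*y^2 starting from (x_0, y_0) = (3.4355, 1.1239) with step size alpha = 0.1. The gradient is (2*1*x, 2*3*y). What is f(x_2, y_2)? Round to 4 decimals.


Gradient descent on f(x,y) = 1*x^2 + 3*y^2.
Starting point: (3.4355, 1.1239), alpha = 0.1
Step 1: grad_x = 2*1*3.4355 = 6.871, grad_y = 2*3*1.1239 = 6.7434
  x_1 = 3.4355 - 0.1*6.871 = 2.7484
  y_1 = 1.1239 - 0.1*6.7434 = 0.4496
Step 2: grad_x = 2*1*2.7484 = 5.4968, grad_y = 2*3*0.4496 = 2.6974
  x_2 = 2.7484 - 0.1*5.4968 = 2.1987
  y_2 = 0.4496 - 0.1*2.6974 = 0.1798
f(2.1987, 0.1798) = 1*2.1987^2 + 3*0.1798^2 = 4.9314


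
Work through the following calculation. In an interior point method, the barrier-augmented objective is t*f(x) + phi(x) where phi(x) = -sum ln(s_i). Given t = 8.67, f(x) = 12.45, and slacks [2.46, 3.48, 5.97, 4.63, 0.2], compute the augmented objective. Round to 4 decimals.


Step 1: Compute log-barrier.
ln values: [0.9002, 1.247, 1.7867, 1.5326, -1.6094]
phi = -(0.9002 + 1.247 + 1.7867 + 1.5326 - 1.6094) = -3.8571
Step 2: Compute augmented objective.
t*f(x) = 8.67*12.45 = 107.9415
Total = 107.9415 - 3.8571 = 104.0844


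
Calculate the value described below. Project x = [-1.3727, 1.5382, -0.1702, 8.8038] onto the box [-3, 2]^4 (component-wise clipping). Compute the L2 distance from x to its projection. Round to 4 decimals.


Project each component onto [-3, 2].
clip(-1.3727) = -1.3727, clip(1.5382) = 1.5382, clip(-0.1702) = -0.1702, clip(8.8038) = 2.0
Projection = [-1.3727, 1.5382, -0.1702, 2.0]
Squared diffs: [0.0, 0.0, 0.0, 46.2917]
Distance = sqrt(46.2917) = 6.8038


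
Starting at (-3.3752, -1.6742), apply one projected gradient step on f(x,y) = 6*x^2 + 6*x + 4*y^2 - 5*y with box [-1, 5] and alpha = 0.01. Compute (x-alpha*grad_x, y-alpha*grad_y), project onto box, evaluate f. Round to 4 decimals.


Step 1: Compute gradient at (-3.3752, -1.6742).
grad_x = 2*6*-3.3752 + 6 = -34.5024
grad_y = 2*4*-1.6742 - 5 = -18.3936
Step 2: Gradient step.
x_raw = -3.3752 - 0.01*-34.5024 = -3.0302
y_raw = -1.6742 - 0.01*-18.3936 = -1.4903
Step 3: Project onto [-1, 5].
x_proj = clip(-3.0302) = -1.0
y_proj = clip(-1.4903) = -1.0
Step 4: Evaluate f.
f(-1.0, -1.0) = 9.0


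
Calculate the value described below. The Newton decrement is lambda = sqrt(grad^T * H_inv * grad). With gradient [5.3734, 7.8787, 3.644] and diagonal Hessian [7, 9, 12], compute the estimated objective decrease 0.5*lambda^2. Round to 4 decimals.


Step 1: H is diagonal, so H^(-1) * g = [0.7676, 0.8754, 0.3037].
Step 2: g^T H^(-1) g = sum_i g_i^2 / H_ii
  = (5.3734)^2/7 + (7.8787)^2/9 + (3.644)^2/12
  = 4.1248 + 6.8971 + 1.1066 = 12.1284
Step 3: Objective decrease = 0.5 * g^T H^(-1) g = 6.0642


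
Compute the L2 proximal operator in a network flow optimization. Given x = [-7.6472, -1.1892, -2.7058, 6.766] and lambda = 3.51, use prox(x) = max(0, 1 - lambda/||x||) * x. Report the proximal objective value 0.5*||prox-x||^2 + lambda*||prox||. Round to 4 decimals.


Step 1: Compute ||x||.
||x|| = 10.6299
Step 2: Compute scaling factor.
scale = max(0, 1 - 3.51/10.6299) = 0.6698
Step 3: prox(x) = [-5.1221, -0.7965, -1.8123, 4.5319]
||prox(x)|| = 7.1199
Step 4: Proximal objective.
0.5*||prox-x||^2 = 6.1601
lambda*||prox|| = 24.9908
Total = 31.1508


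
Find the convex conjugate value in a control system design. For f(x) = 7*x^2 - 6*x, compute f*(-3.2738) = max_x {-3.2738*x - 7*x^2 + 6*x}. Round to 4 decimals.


f*(y) = sup_x {y*x - a*x^2 - b*x} = sup_x {(y-b)*x - a*x^2}
FOC: (y - b) - 2a*x = 0 => x* = (y - b)/(2a)
x* = (-3.2738 + 6)/(2*7) = 0.1947
f*(-3.2738) = (y-b)^2/(4a) = (-3.2738 + 6)^2/(4*7)
= 7.4322/28 = 0.2654


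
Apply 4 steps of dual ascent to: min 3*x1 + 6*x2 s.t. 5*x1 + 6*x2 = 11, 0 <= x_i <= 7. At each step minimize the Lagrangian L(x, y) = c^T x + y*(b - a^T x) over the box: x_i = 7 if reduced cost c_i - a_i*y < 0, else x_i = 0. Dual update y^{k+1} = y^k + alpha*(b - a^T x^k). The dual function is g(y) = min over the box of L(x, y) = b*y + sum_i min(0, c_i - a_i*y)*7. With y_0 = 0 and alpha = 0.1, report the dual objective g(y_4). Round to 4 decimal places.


Dual ascent for LP: min 3*x1 + 6*x2, 5*x1 + 6*x2 = 11, 0 <= x_i <= 7
Step 1: y^k = 0.0, reduced costs: (3.0, 6.0)
  x^k = (0.0, 0.0), subgradient = b - a^T x = 11.0
  y^{k+1} = 0.0 + 0.1*11.0 = 1.1
Step 2: y^k = 1.1, reduced costs: (-2.5, -0.6)
  x^k = (7.0, 7.0), subgradient = b - a^T x = -66.0
  y^{k+1} = 1.1 + 0.1*-66.0 = -5.5
Step 3: y^k = -5.5, reduced costs: (30.5, 39.0)
  x^k = (0.0, 0.0), subgradient = b - a^T x = 11.0
  y^{k+1} = -5.5 + 0.1*11.0 = -4.4
Step 4: y^k = -4.4, reduced costs: (25.0, 32.4)
  x^k = (0.0, 0.0), subgradient = b - a^T x = 11.0
  y^{k+1} = -4.4 + 0.1*11.0 = -3.3
Dual objective at y_4 = -3.3: reduced costs (19.5, 25.8), box minimizer x = (0.0, 0.0)
g(y_4) = b*y + (c1 - a1*y)*x1 + (c2 - a2*y)*x2 = 11*(-3.3) + 19.5*0.0 + 25.8*0.0 = -36.3 + 0.0 + 0.0 = -36.3


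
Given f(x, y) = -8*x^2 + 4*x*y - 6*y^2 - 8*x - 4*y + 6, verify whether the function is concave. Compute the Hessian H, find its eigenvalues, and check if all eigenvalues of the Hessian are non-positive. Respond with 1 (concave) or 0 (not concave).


The Hessian of f(x,y) = -8*x^2 + 4*x*y - 6*y^2 - 8*x - 4*y + 6 is:
H = [[-16, 4], [4, -12]]
Trace = -16 - 12 = -28
Determinant = -16*-12 - (4)^2 = 176
Discriminant = (-28)^2 - 4*176 = 80.0
Eigenvalues: lambda_1 = -18.4721, lambda_2 = -9.5279
The function is concave.

1


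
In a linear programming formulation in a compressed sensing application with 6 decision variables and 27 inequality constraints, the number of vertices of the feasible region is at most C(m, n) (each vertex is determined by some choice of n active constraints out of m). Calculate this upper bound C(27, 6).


Each vertex corresponds to some choice of n active constraints out of m, so the number of vertices is at most C(m, n) = m! / (n!(m-n)!).
m = 27, n = 6
Numerator: 27 * 26 * 25 * 24 * 23 * 22
Denominator: 6! = 720
C(27, 6) = 296010


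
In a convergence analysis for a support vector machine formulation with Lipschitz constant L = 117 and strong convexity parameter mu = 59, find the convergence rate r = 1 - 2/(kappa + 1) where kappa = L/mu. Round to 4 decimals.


Step 1: Compute the condition number.
kappa = L/mu = 117/59 = 1.9831
Step 2: Compute the convergence rate.
r = 1 - 2/(kappa + 1) = 1 - 2*mu/(L + mu) = (L - mu)/(L + mu) = 58/176 = 0.3295


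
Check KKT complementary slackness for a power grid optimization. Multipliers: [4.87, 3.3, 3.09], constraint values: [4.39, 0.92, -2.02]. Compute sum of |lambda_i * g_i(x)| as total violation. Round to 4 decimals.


KKT complementary slackness check:
lambda_1 * g_1 = 4.87 * 4.39 = 21.3793
lambda_2 * g_2 = 3.3 * 0.92 = 3.036
lambda_3 * g_3 = 3.09 * -2.02 = -6.2418
Total violation = 21.3793 + 3.036 + 6.2418 = 30.6571


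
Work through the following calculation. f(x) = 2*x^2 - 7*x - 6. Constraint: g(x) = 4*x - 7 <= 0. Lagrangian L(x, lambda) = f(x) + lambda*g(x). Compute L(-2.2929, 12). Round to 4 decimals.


Step 1: Evaluate f(x).
f(-2.2929) = 2*(-2.2929)^2 - 7*(-2.2929) - 6 = 20.5651
Step 2: Evaluate g(x).
g(-2.2929) = 4*-2.2929 - 7 = -16.1716
Step 3: Compute Lagrangian.
L = 20.5651 + 12*-16.1716 = -173.4941


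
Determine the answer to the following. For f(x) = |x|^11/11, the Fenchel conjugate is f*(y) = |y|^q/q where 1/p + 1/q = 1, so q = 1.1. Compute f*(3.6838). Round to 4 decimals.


The conjugate exponent q satisfies 1/p + 1/q = 1.
p = 11, so q = 11/(11 - 1) = 1.1
|y|^q = 3.6838^1.1 = 4.1969
f*(3.6838) = 4.1969 / 1.1 = 3.8153


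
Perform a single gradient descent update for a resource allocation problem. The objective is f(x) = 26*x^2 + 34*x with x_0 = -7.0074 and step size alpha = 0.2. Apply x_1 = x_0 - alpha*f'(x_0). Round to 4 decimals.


We compute the gradient at x_0 and apply the update.
f'(x) = 52*x + 34
f'(-7.0074) = 52*-7.0074 + 34 = -330.3848
x_1 = -7.0074 - 0.2*-330.3848 = 59.0696


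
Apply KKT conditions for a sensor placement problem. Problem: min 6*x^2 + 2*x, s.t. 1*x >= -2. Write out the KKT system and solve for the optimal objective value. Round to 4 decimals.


Step 1: Try lambda = 0 (constraint inactive).
Stationarity: 2*6*x + 2 = 0
x* = -2/(2*6) = -1/6 = -0.1667 (rounded; the exact value -1/6 is used below)
Check constraint: 1*-0.1667 = -0.1667 >= -2 -- satisfied.
Step 2: Compute optimal value.
f(x*) = 6*(-1/6)^2 + 2*(-1/6) = -0.1667


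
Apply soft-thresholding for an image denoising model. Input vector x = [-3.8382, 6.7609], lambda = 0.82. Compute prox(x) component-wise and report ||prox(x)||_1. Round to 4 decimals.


Soft-thresholding with lambda = 0.82:
prox(-3.8382) = sign(-3.8382)*max(|-3.8382| - 0.82, 0) = -3.0182
prox(6.7609) = sign(6.7609)*max(|6.7609| - 0.82, 0) = 5.9409
prox(x) = [-3.0182, 5.9409]
||prox(x)||_1 = 3.0182 + 5.9409 = 8.9591


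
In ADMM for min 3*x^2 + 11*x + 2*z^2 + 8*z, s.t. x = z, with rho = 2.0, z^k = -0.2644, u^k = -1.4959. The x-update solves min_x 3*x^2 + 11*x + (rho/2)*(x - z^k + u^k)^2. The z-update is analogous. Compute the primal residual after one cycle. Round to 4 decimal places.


ADMM iteration with rho = 2.0, z^k = -0.2644, u^k = -1.4959
Step 1: x-update.
Minimize 3*x^2 + 11*x + (2.0/2)*(x + 0.2644 - 1.4959)^2
FOC: (2*3 + 2.0)*x = -11 + 2.0*(-0.2644 + 1.4959)
x^{k+1} = -1.0671
Step 2: z-update.
Minimize 2*z^2 + 8*z + (2.0/2)*(-1.0671 - z - 1.4959)^2
FOC: (2*2 + 2.0)*z = -8 + 2.0*(-1.0671 - 1.4959)
z^{k+1} = -2.1877
Step 3: u-update.
u^{k+1} = -1.4959 - 1.0671 + 2.1877 = -0.3754
Step 4: Primal residual = |-1.0671 + 2.1877| = 1.1206
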